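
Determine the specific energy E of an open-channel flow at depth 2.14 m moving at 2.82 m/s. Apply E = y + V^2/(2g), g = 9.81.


Specific energy E = y + V^2/(2g).
Velocity head = V^2/(2g) = 2.82^2 / (2*9.81) = 7.9524 / 19.62 = 0.4053 m.
E = 2.14 + 0.4053 = 2.5453 m.

2.5453


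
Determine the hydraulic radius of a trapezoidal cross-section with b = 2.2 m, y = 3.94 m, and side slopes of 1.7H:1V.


For a trapezoidal section with side slope z:
A = (b + z*y)*y = (2.2 + 1.7*3.94)*3.94 = 35.058 m^2.
P = b + 2*y*sqrt(1 + z^2) = 2.2 + 2*3.94*sqrt(1 + 1.7^2) = 17.742 m.
R = A/P = 35.058 / 17.742 = 1.976 m.

1.976


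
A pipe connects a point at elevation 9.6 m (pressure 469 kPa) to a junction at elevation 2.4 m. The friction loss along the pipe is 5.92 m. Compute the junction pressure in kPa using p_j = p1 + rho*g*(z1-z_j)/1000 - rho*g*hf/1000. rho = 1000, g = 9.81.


Junction pressure: p_j = p1 + rho*g*(z1 - z_j)/1000 - rho*g*hf/1000.
Elevation term = 1000*9.81*(9.6 - 2.4)/1000 = 70.632 kPa.
Friction term = 1000*9.81*5.92/1000 = 58.075 kPa.
p_j = 469 + 70.632 - 58.075 = 481.56 kPa.

481.56


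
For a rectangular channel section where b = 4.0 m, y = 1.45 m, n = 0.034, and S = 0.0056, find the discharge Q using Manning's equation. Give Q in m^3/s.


For a rectangular channel, the cross-sectional area A = b * y = 4.0 * 1.45 = 5.8 m^2.
The wetted perimeter P = b + 2y = 4.0 + 2*1.45 = 6.9 m.
Hydraulic radius R = A/P = 5.8/6.9 = 0.8406 m.
Velocity V = (1/n)*R^(2/3)*S^(1/2) = (1/0.034)*0.8406^(2/3)*0.0056^(1/2) = 1.9604 m/s.
Discharge Q = A * V = 5.8 * 1.9604 = 11.37 m^3/s.

11.37


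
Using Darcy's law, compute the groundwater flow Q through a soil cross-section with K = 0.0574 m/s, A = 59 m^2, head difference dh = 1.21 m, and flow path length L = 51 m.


Darcy's law: Q = K * A * i, where i = dh/L.
Hydraulic gradient i = 1.21 / 51 = 0.023725.
Q = 0.0574 * 59 * 0.023725
  = 0.0803 m^3/s.

0.0803


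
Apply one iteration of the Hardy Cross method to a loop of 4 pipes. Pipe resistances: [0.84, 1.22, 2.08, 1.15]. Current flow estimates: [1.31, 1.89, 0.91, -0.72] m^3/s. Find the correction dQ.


Numerator terms (r*Q*|Q|): 0.84*1.31*|1.31| = 1.4415; 1.22*1.89*|1.89| = 4.358; 2.08*0.91*|0.91| = 1.7224; 1.15*-0.72*|-0.72| = -0.5962.
Sum of numerator = 6.9258.
Denominator terms (r*|Q|): 0.84*|1.31| = 1.1004; 1.22*|1.89| = 2.3058; 2.08*|0.91| = 1.8928; 1.15*|-0.72| = 0.828.
2 * sum of denominator = 2 * 6.127 = 12.254.
dQ = -6.9258 / 12.254 = -0.5652 m^3/s.

-0.5652


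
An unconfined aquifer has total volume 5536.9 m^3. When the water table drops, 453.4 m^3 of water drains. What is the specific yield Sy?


Specific yield Sy = Volume drained / Total volume.
Sy = 453.4 / 5536.9
   = 0.0819.

0.0819


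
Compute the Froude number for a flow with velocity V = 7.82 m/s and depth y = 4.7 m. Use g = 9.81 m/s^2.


The Froude number is defined as Fr = V / sqrt(g*y).
g*y = 9.81 * 4.7 = 46.107.
sqrt(g*y) = sqrt(46.107) = 6.7902.
Fr = 7.82 / 6.7902 = 1.1517.

1.1517


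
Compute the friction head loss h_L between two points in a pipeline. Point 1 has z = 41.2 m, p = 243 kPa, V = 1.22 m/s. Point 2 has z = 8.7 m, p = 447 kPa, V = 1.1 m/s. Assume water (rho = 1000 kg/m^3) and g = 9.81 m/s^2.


Total head at each section: H = z + p/(rho*g) + V^2/(2g).
H1 = 41.2 + 243*1000/(1000*9.81) + 1.22^2/(2*9.81)
   = 41.2 + 24.771 + 0.0759
   = 66.047 m.
H2 = 8.7 + 447*1000/(1000*9.81) + 1.1^2/(2*9.81)
   = 8.7 + 45.566 + 0.0617
   = 54.327 m.
h_L = H1 - H2 = 66.047 - 54.327 = 11.719 m.

11.719


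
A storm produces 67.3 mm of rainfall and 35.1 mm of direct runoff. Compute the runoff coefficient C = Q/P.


The runoff coefficient C = runoff depth / rainfall depth.
C = 35.1 / 67.3
  = 0.5215.

0.5215


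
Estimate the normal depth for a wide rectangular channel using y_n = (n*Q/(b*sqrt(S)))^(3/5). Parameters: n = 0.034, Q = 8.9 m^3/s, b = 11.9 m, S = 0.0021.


We use the wide-channel approximation y_n = (n*Q/(b*sqrt(S)))^(3/5).
sqrt(S) = sqrt(0.0021) = 0.045826.
Numerator: n*Q = 0.034 * 8.9 = 0.3026.
Denominator: b*sqrt(S) = 11.9 * 0.045826 = 0.545329.
arg = 0.5549.
y_n = 0.5549^(3/5) = 0.7023 m.

0.7023


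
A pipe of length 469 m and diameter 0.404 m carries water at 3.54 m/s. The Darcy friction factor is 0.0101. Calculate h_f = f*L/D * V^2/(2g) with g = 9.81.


Darcy-Weisbach equation: h_f = f * (L/D) * V^2/(2g).
f * L/D = 0.0101 * 469/0.404 = 11.725.
V^2/(2g) = 3.54^2 / (2*9.81) = 12.5316 / 19.62 = 0.6387 m.
h_f = 11.725 * 0.6387 = 7.489 m.

7.489


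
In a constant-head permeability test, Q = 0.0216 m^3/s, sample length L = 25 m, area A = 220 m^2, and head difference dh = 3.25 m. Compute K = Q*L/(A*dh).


From K = Q*L / (A*dh):
Numerator: Q*L = 0.0216 * 25 = 0.54.
Denominator: A*dh = 220 * 3.25 = 715.0.
K = 0.54 / 715.0 = 0.000755 m/s.

0.000755


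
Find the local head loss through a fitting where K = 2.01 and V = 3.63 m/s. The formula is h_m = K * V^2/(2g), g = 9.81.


Minor loss formula: h_m = K * V^2/(2g).
V^2 = 3.63^2 = 13.1769.
V^2/(2g) = 13.1769 / 19.62 = 0.6716 m.
h_m = 2.01 * 0.6716 = 1.3499 m.

1.3499


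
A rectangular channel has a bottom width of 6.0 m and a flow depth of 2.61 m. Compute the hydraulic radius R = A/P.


For a rectangular section:
Flow area A = b * y = 6.0 * 2.61 = 15.66 m^2.
Wetted perimeter P = b + 2y = 6.0 + 2*2.61 = 11.22 m.
Hydraulic radius R = A/P = 15.66 / 11.22 = 1.3957 m.

1.3957


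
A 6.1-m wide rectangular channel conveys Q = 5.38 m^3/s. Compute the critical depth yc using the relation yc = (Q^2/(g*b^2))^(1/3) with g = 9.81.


Using yc = (Q^2 / (g * b^2))^(1/3):
Q^2 = 5.38^2 = 28.94.
g * b^2 = 9.81 * 6.1^2 = 9.81 * 37.21 = 365.03.
Q^2 / (g*b^2) = 28.94 / 365.03 = 0.0793.
yc = 0.0793^(1/3) = 0.4296 m.

0.4296


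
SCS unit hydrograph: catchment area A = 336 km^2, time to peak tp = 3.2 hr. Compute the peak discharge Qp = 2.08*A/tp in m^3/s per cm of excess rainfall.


SCS formula: Qp = 2.08 * A / tp.
Qp = 2.08 * 336 / 3.2
   = 698.88 / 3.2
   = 218.4 m^3/s per cm.

218.4


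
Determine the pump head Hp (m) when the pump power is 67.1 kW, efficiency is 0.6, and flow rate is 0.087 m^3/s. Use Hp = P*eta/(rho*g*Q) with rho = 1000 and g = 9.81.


Pump head formula: Hp = P * eta / (rho * g * Q).
Numerator: P * eta = 67.1 * 1000 * 0.6 = 40260.0 W.
Denominator: rho * g * Q = 1000 * 9.81 * 0.087 = 853.47.
Hp = 40260.0 / 853.47 = 47.17 m.

47.17


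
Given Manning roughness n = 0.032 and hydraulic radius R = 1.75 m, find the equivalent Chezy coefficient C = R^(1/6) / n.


The Chezy coefficient relates to Manning's n through C = R^(1/6) / n.
R^(1/6) = 1.75^(1/6) = 1.097757.
C = 1.097757 / 0.032 = 34.3 m^(1/2)/s.

34.3


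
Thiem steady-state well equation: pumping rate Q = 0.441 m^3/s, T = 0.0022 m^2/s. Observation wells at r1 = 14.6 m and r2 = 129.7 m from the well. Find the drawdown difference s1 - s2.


Thiem equation: s1 - s2 = Q/(2*pi*T) * ln(r2/r1).
ln(r2/r1) = ln(129.7/14.6) = 2.1842.
Q/(2*pi*T) = 0.441 / (2*pi*0.0022) = 0.441 / 0.0138 = 31.9033.
s1 - s2 = 31.9033 * 2.1842 = 69.6833 m.

69.6833


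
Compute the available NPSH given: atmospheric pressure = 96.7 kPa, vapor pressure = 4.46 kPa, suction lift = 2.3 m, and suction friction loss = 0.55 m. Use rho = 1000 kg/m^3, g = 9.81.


NPSHa = p_atm/(rho*g) - z_s - hf_s - p_vap/(rho*g).
p_atm/(rho*g) = 96.7*1000 / (1000*9.81) = 9.857 m.
p_vap/(rho*g) = 4.46*1000 / (1000*9.81) = 0.455 m.
NPSHa = 9.857 - 2.3 - 0.55 - 0.455
      = 6.55 m.

6.55


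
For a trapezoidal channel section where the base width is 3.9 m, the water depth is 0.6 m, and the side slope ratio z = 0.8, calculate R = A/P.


For a trapezoidal section with side slope z:
A = (b + z*y)*y = (3.9 + 0.8*0.6)*0.6 = 2.628 m^2.
P = b + 2*y*sqrt(1 + z^2) = 3.9 + 2*0.6*sqrt(1 + 0.8^2) = 5.437 m.
R = A/P = 2.628 / 5.437 = 0.4834 m.

0.4834


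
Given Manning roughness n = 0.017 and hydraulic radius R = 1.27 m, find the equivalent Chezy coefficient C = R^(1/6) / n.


The Chezy coefficient relates to Manning's n through C = R^(1/6) / n.
R^(1/6) = 1.27^(1/6) = 1.04064.
C = 1.04064 / 0.017 = 61.21 m^(1/2)/s.

61.21


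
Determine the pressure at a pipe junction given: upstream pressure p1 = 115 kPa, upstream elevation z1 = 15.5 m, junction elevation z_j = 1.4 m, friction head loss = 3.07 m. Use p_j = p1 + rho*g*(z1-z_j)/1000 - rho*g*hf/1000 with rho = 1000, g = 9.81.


Junction pressure: p_j = p1 + rho*g*(z1 - z_j)/1000 - rho*g*hf/1000.
Elevation term = 1000*9.81*(15.5 - 1.4)/1000 = 138.321 kPa.
Friction term = 1000*9.81*3.07/1000 = 30.117 kPa.
p_j = 115 + 138.321 - 30.117 = 223.2 kPa.

223.2


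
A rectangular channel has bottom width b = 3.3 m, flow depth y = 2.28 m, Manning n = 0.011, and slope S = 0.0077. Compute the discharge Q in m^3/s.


For a rectangular channel, the cross-sectional area A = b * y = 3.3 * 2.28 = 7.52 m^2.
The wetted perimeter P = b + 2y = 3.3 + 2*2.28 = 7.86 m.
Hydraulic radius R = A/P = 7.52/7.86 = 0.9573 m.
Velocity V = (1/n)*R^(2/3)*S^(1/2) = (1/0.011)*0.9573^(2/3)*0.0077^(1/2) = 7.7482 m/s.
Discharge Q = A * V = 7.52 * 7.7482 = 58.298 m^3/s.

58.298


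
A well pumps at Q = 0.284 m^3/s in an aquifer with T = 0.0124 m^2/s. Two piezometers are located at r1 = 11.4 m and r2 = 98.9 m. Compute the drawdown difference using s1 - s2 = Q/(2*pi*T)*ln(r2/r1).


Thiem equation: s1 - s2 = Q/(2*pi*T) * ln(r2/r1).
ln(r2/r1) = ln(98.9/11.4) = 2.1605.
Q/(2*pi*T) = 0.284 / (2*pi*0.0124) = 0.284 / 0.0779 = 3.6452.
s1 - s2 = 3.6452 * 2.1605 = 7.8754 m.

7.8754


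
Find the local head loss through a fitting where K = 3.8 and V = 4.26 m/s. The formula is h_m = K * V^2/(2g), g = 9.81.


Minor loss formula: h_m = K * V^2/(2g).
V^2 = 4.26^2 = 18.1476.
V^2/(2g) = 18.1476 / 19.62 = 0.925 m.
h_m = 3.8 * 0.925 = 3.5148 m.

3.5148


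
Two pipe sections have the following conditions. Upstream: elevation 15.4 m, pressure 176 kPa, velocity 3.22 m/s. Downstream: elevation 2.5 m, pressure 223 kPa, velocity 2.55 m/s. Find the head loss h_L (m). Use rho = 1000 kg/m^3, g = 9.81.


Total head at each section: H = z + p/(rho*g) + V^2/(2g).
H1 = 15.4 + 176*1000/(1000*9.81) + 3.22^2/(2*9.81)
   = 15.4 + 17.941 + 0.5285
   = 33.869 m.
H2 = 2.5 + 223*1000/(1000*9.81) + 2.55^2/(2*9.81)
   = 2.5 + 22.732 + 0.3314
   = 25.563 m.
h_L = H1 - H2 = 33.869 - 25.563 = 8.306 m.

8.306


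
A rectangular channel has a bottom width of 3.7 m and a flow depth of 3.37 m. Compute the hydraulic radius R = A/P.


For a rectangular section:
Flow area A = b * y = 3.7 * 3.37 = 12.47 m^2.
Wetted perimeter P = b + 2y = 3.7 + 2*3.37 = 10.44 m.
Hydraulic radius R = A/P = 12.47 / 10.44 = 1.1943 m.

1.1943


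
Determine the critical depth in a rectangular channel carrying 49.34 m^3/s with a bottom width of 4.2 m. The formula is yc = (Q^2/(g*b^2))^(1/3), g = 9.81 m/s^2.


Using yc = (Q^2 / (g * b^2))^(1/3):
Q^2 = 49.34^2 = 2434.44.
g * b^2 = 9.81 * 4.2^2 = 9.81 * 17.64 = 173.05.
Q^2 / (g*b^2) = 2434.44 / 173.05 = 14.0678.
yc = 14.0678^(1/3) = 2.414 m.

2.414


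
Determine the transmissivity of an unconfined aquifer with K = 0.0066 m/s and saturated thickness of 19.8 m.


Transmissivity is defined as T = K * h.
T = 0.0066 * 19.8
  = 0.1307 m^2/s.

0.1307


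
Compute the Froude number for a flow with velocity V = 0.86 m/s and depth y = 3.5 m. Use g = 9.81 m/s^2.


The Froude number is defined as Fr = V / sqrt(g*y).
g*y = 9.81 * 3.5 = 34.335.
sqrt(g*y) = sqrt(34.335) = 5.8596.
Fr = 0.86 / 5.8596 = 0.1468.

0.1468


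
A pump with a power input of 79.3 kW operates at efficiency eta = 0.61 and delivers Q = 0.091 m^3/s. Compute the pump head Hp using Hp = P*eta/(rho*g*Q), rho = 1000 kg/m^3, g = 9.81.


Pump head formula: Hp = P * eta / (rho * g * Q).
Numerator: P * eta = 79.3 * 1000 * 0.61 = 48373.0 W.
Denominator: rho * g * Q = 1000 * 9.81 * 0.091 = 892.71.
Hp = 48373.0 / 892.71 = 54.19 m.

54.19


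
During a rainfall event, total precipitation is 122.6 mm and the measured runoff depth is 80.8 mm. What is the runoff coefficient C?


The runoff coefficient C = runoff depth / rainfall depth.
C = 80.8 / 122.6
  = 0.6591.

0.6591


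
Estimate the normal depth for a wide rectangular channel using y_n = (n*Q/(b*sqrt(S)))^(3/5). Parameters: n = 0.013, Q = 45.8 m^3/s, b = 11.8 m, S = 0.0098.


We use the wide-channel approximation y_n = (n*Q/(b*sqrt(S)))^(3/5).
sqrt(S) = sqrt(0.0098) = 0.098995.
Numerator: n*Q = 0.013 * 45.8 = 0.5954.
Denominator: b*sqrt(S) = 11.8 * 0.098995 = 1.168141.
arg = 0.5097.
y_n = 0.5097^(3/5) = 0.6674 m.

0.6674


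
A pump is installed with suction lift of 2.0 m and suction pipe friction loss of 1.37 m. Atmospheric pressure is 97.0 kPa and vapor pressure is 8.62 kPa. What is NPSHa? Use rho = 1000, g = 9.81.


NPSHa = p_atm/(rho*g) - z_s - hf_s - p_vap/(rho*g).
p_atm/(rho*g) = 97.0*1000 / (1000*9.81) = 9.888 m.
p_vap/(rho*g) = 8.62*1000 / (1000*9.81) = 0.879 m.
NPSHa = 9.888 - 2.0 - 1.37 - 0.879
      = 5.64 m.

5.64


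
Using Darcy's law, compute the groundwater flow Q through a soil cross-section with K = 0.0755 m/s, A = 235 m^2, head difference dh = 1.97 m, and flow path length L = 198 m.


Darcy's law: Q = K * A * i, where i = dh/L.
Hydraulic gradient i = 1.97 / 198 = 0.009949.
Q = 0.0755 * 235 * 0.009949
  = 0.1765 m^3/s.

0.1765


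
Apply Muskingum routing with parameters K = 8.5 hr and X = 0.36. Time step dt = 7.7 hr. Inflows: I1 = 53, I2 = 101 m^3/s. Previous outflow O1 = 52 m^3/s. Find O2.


Muskingum coefficients:
denom = 2*K*(1-X) + dt = 2*8.5*(1-0.36) + 7.7 = 18.58.
C0 = (dt - 2*K*X)/denom = (7.7 - 2*8.5*0.36)/18.58 = 0.085.
C1 = (dt + 2*K*X)/denom = (7.7 + 2*8.5*0.36)/18.58 = 0.7438.
C2 = (2*K*(1-X) - dt)/denom = 0.1712.
O2 = C0*I2 + C1*I1 + C2*O1
   = 0.085*101 + 0.7438*53 + 0.1712*52
   = 56.91 m^3/s.

56.91


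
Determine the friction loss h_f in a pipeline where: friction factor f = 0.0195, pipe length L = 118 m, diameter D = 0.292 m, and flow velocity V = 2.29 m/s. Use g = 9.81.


Darcy-Weisbach equation: h_f = f * (L/D) * V^2/(2g).
f * L/D = 0.0195 * 118/0.292 = 7.8801.
V^2/(2g) = 2.29^2 / (2*9.81) = 5.2441 / 19.62 = 0.2673 m.
h_f = 7.8801 * 0.2673 = 2.106 m.

2.106


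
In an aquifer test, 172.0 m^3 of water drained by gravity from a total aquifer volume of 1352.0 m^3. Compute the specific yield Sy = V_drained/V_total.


Specific yield Sy = Volume drained / Total volume.
Sy = 172.0 / 1352.0
   = 0.1272.

0.1272


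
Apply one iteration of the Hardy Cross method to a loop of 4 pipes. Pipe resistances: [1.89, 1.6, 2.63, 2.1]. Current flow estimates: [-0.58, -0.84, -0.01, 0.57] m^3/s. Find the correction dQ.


Numerator terms (r*Q*|Q|): 1.89*-0.58*|-0.58| = -0.6358; 1.6*-0.84*|-0.84| = -1.129; 2.63*-0.01*|-0.01| = -0.0003; 2.1*0.57*|0.57| = 0.6823.
Sum of numerator = -1.0827.
Denominator terms (r*|Q|): 1.89*|-0.58| = 1.0962; 1.6*|-0.84| = 1.344; 2.63*|-0.01| = 0.0263; 2.1*|0.57| = 1.197.
2 * sum of denominator = 2 * 3.6635 = 7.327.
dQ = --1.0827 / 7.327 = 0.1478 m^3/s.

0.1478


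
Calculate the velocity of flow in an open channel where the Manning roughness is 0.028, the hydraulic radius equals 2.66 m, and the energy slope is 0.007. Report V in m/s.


Manning's equation gives V = (1/n) * R^(2/3) * S^(1/2).
First, compute R^(2/3) = 2.66^(2/3) = 1.9198.
Next, S^(1/2) = 0.007^(1/2) = 0.083666.
Then 1/n = 1/0.028 = 35.71.
V = 35.71 * 1.9198 * 0.083666 = 5.7365 m/s.

5.7365


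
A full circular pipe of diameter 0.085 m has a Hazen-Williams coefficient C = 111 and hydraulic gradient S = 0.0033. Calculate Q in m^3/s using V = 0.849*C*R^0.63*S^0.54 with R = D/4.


For a full circular pipe, R = D/4 = 0.085/4 = 0.0213 m.
V = 0.849 * 111 * 0.0213^0.63 * 0.0033^0.54
  = 0.849 * 111 * 0.088356 * 0.045709
  = 0.3806 m/s.
Pipe area A = pi*D^2/4 = pi*0.085^2/4 = 0.0057 m^2.
Q = A * V = 0.0057 * 0.3806 = 0.0022 m^3/s.

0.0022


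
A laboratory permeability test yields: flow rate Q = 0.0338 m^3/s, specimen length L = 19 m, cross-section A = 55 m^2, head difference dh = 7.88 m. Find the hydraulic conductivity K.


From K = Q*L / (A*dh):
Numerator: Q*L = 0.0338 * 19 = 0.6422.
Denominator: A*dh = 55 * 7.88 = 433.4.
K = 0.6422 / 433.4 = 0.001482 m/s.

0.001482


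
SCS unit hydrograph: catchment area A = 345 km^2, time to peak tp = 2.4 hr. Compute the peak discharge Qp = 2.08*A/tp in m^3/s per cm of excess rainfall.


SCS formula: Qp = 2.08 * A / tp.
Qp = 2.08 * 345 / 2.4
   = 717.6 / 2.4
   = 299.0 m^3/s per cm.

299.0


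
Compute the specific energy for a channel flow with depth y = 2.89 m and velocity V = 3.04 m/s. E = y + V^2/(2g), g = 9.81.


Specific energy E = y + V^2/(2g).
Velocity head = V^2/(2g) = 3.04^2 / (2*9.81) = 9.2416 / 19.62 = 0.471 m.
E = 2.89 + 0.471 = 3.361 m.

3.361


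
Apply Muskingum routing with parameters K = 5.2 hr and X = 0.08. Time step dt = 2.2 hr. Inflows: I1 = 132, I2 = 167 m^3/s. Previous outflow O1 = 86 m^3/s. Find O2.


Muskingum coefficients:
denom = 2*K*(1-X) + dt = 2*5.2*(1-0.08) + 2.2 = 11.768.
C0 = (dt - 2*K*X)/denom = (2.2 - 2*5.2*0.08)/11.768 = 0.1162.
C1 = (dt + 2*K*X)/denom = (2.2 + 2*5.2*0.08)/11.768 = 0.2576.
C2 = (2*K*(1-X) - dt)/denom = 0.6261.
O2 = C0*I2 + C1*I1 + C2*O1
   = 0.1162*167 + 0.2576*132 + 0.6261*86
   = 107.27 m^3/s.

107.27


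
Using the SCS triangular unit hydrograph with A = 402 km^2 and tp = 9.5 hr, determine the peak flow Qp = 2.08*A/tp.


SCS formula: Qp = 2.08 * A / tp.
Qp = 2.08 * 402 / 9.5
   = 836.16 / 9.5
   = 88.02 m^3/s per cm.

88.02


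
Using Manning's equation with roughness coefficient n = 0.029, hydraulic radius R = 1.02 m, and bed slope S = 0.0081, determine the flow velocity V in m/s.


Manning's equation gives V = (1/n) * R^(2/3) * S^(1/2).
First, compute R^(2/3) = 1.02^(2/3) = 1.0133.
Next, S^(1/2) = 0.0081^(1/2) = 0.09.
Then 1/n = 1/0.029 = 34.48.
V = 34.48 * 1.0133 * 0.09 = 3.1447 m/s.

3.1447


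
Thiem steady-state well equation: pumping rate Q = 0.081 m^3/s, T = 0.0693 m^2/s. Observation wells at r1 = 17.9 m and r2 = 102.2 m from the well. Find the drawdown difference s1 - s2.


Thiem equation: s1 - s2 = Q/(2*pi*T) * ln(r2/r1).
ln(r2/r1) = ln(102.2/17.9) = 1.7421.
Q/(2*pi*T) = 0.081 / (2*pi*0.0693) = 0.081 / 0.4354 = 0.186.
s1 - s2 = 0.186 * 1.7421 = 0.3241 m.

0.3241


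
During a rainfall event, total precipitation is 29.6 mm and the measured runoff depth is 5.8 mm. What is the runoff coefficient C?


The runoff coefficient C = runoff depth / rainfall depth.
C = 5.8 / 29.6
  = 0.1959.

0.1959


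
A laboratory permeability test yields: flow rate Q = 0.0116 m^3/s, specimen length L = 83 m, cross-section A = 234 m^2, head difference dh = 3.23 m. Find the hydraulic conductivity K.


From K = Q*L / (A*dh):
Numerator: Q*L = 0.0116 * 83 = 0.9628.
Denominator: A*dh = 234 * 3.23 = 755.82.
K = 0.9628 / 755.82 = 0.001274 m/s.

0.001274


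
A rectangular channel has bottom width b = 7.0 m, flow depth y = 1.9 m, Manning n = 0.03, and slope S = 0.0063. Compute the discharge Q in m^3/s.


For a rectangular channel, the cross-sectional area A = b * y = 7.0 * 1.9 = 13.3 m^2.
The wetted perimeter P = b + 2y = 7.0 + 2*1.9 = 10.8 m.
Hydraulic radius R = A/P = 13.3/10.8 = 1.2315 m.
Velocity V = (1/n)*R^(2/3)*S^(1/2) = (1/0.03)*1.2315^(2/3)*0.0063^(1/2) = 3.0397 m/s.
Discharge Q = A * V = 13.3 * 3.0397 = 40.428 m^3/s.

40.428


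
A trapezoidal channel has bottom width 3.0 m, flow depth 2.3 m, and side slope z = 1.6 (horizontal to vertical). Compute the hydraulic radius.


For a trapezoidal section with side slope z:
A = (b + z*y)*y = (3.0 + 1.6*2.3)*2.3 = 15.364 m^2.
P = b + 2*y*sqrt(1 + z^2) = 3.0 + 2*2.3*sqrt(1 + 1.6^2) = 11.679 m.
R = A/P = 15.364 / 11.679 = 1.3155 m.

1.3155


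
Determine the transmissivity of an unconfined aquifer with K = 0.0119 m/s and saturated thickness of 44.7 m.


Transmissivity is defined as T = K * h.
T = 0.0119 * 44.7
  = 0.5319 m^2/s.

0.5319


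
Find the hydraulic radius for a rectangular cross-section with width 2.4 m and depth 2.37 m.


For a rectangular section:
Flow area A = b * y = 2.4 * 2.37 = 5.69 m^2.
Wetted perimeter P = b + 2y = 2.4 + 2*2.37 = 7.14 m.
Hydraulic radius R = A/P = 5.69 / 7.14 = 0.7966 m.

0.7966


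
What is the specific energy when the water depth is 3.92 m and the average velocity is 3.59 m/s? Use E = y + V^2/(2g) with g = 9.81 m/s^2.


Specific energy E = y + V^2/(2g).
Velocity head = V^2/(2g) = 3.59^2 / (2*9.81) = 12.8881 / 19.62 = 0.6569 m.
E = 3.92 + 0.6569 = 4.5769 m.

4.5769


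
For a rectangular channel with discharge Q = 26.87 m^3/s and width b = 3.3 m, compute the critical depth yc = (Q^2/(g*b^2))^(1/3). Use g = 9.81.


Using yc = (Q^2 / (g * b^2))^(1/3):
Q^2 = 26.87^2 = 722.0.
g * b^2 = 9.81 * 3.3^2 = 9.81 * 10.89 = 106.83.
Q^2 / (g*b^2) = 722.0 / 106.83 = 6.7584.
yc = 6.7584^(1/3) = 1.8907 m.

1.8907


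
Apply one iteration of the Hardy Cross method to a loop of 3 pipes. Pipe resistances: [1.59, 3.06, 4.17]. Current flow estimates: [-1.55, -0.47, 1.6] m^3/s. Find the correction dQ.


Numerator terms (r*Q*|Q|): 1.59*-1.55*|-1.55| = -3.82; 3.06*-0.47*|-0.47| = -0.676; 4.17*1.6*|1.6| = 10.6752.
Sum of numerator = 6.1793.
Denominator terms (r*|Q|): 1.59*|-1.55| = 2.4645; 3.06*|-0.47| = 1.4382; 4.17*|1.6| = 6.672.
2 * sum of denominator = 2 * 10.5747 = 21.1494.
dQ = -6.1793 / 21.1494 = -0.2922 m^3/s.

-0.2922


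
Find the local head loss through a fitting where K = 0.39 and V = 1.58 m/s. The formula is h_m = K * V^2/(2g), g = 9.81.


Minor loss formula: h_m = K * V^2/(2g).
V^2 = 1.58^2 = 2.4964.
V^2/(2g) = 2.4964 / 19.62 = 0.1272 m.
h_m = 0.39 * 0.1272 = 0.0496 m.

0.0496


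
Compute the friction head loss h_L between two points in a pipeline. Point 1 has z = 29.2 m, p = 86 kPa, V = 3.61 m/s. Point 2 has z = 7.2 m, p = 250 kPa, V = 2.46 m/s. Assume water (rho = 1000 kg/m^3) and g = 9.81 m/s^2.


Total head at each section: H = z + p/(rho*g) + V^2/(2g).
H1 = 29.2 + 86*1000/(1000*9.81) + 3.61^2/(2*9.81)
   = 29.2 + 8.767 + 0.6642
   = 38.631 m.
H2 = 7.2 + 250*1000/(1000*9.81) + 2.46^2/(2*9.81)
   = 7.2 + 25.484 + 0.3084
   = 32.993 m.
h_L = H1 - H2 = 38.631 - 32.993 = 5.638 m.

5.638


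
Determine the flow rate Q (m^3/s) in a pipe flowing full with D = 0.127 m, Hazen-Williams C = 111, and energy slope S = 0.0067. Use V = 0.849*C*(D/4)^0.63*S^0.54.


For a full circular pipe, R = D/4 = 0.127/4 = 0.0318 m.
V = 0.849 * 111 * 0.0318^0.63 * 0.0067^0.54
  = 0.849 * 111 * 0.113789 * 0.067001
  = 0.7185 m/s.
Pipe area A = pi*D^2/4 = pi*0.127^2/4 = 0.0127 m^2.
Q = A * V = 0.0127 * 0.7185 = 0.0091 m^3/s.

0.0091


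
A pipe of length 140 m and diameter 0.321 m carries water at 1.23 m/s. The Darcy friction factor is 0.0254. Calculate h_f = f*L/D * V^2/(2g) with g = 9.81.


Darcy-Weisbach equation: h_f = f * (L/D) * V^2/(2g).
f * L/D = 0.0254 * 140/0.321 = 11.0779.
V^2/(2g) = 1.23^2 / (2*9.81) = 1.5129 / 19.62 = 0.0771 m.
h_f = 11.0779 * 0.0771 = 0.854 m.

0.854


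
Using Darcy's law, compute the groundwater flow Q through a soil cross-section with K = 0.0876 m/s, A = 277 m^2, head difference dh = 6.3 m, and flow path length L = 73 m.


Darcy's law: Q = K * A * i, where i = dh/L.
Hydraulic gradient i = 6.3 / 73 = 0.086301.
Q = 0.0876 * 277 * 0.086301
  = 2.0941 m^3/s.

2.0941


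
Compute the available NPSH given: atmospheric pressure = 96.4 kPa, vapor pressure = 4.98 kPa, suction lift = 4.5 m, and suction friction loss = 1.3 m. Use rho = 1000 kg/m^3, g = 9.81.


NPSHa = p_atm/(rho*g) - z_s - hf_s - p_vap/(rho*g).
p_atm/(rho*g) = 96.4*1000 / (1000*9.81) = 9.827 m.
p_vap/(rho*g) = 4.98*1000 / (1000*9.81) = 0.508 m.
NPSHa = 9.827 - 4.5 - 1.3 - 0.508
      = 3.52 m.

3.52


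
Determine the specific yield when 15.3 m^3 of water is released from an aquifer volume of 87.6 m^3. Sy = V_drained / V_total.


Specific yield Sy = Volume drained / Total volume.
Sy = 15.3 / 87.6
   = 0.1747.

0.1747


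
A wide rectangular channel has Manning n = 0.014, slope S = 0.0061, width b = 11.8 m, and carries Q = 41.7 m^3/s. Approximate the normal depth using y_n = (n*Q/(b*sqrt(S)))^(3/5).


We use the wide-channel approximation y_n = (n*Q/(b*sqrt(S)))^(3/5).
sqrt(S) = sqrt(0.0061) = 0.078102.
Numerator: n*Q = 0.014 * 41.7 = 0.5838.
Denominator: b*sqrt(S) = 11.8 * 0.078102 = 0.921604.
arg = 0.6335.
y_n = 0.6335^(3/5) = 0.7604 m.

0.7604


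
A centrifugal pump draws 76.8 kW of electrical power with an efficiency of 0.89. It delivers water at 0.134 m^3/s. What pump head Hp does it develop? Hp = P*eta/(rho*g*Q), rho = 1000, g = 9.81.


Pump head formula: Hp = P * eta / (rho * g * Q).
Numerator: P * eta = 76.8 * 1000 * 0.89 = 68352.0 W.
Denominator: rho * g * Q = 1000 * 9.81 * 0.134 = 1314.54.
Hp = 68352.0 / 1314.54 = 52.0 m.

52.0


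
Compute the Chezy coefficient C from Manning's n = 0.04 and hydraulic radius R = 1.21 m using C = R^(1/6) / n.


The Chezy coefficient relates to Manning's n through C = R^(1/6) / n.
R^(1/6) = 1.21^(1/6) = 1.03228.
C = 1.03228 / 0.04 = 25.81 m^(1/2)/s.

25.81


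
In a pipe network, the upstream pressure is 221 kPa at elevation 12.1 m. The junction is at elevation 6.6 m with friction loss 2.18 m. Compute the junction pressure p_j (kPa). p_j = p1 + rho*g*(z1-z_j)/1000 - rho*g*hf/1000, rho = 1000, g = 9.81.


Junction pressure: p_j = p1 + rho*g*(z1 - z_j)/1000 - rho*g*hf/1000.
Elevation term = 1000*9.81*(12.1 - 6.6)/1000 = 53.955 kPa.
Friction term = 1000*9.81*2.18/1000 = 21.386 kPa.
p_j = 221 + 53.955 - 21.386 = 253.57 kPa.

253.57


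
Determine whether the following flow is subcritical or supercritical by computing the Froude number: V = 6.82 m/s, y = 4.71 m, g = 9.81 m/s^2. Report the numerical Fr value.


The Froude number is defined as Fr = V / sqrt(g*y).
g*y = 9.81 * 4.71 = 46.2051.
sqrt(g*y) = sqrt(46.2051) = 6.7974.
Fr = 6.82 / 6.7974 = 1.0033.
Since Fr > 1, the flow is supercritical.

1.0033


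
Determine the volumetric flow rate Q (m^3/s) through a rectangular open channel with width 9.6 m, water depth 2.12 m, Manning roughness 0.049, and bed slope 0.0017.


For a rectangular channel, the cross-sectional area A = b * y = 9.6 * 2.12 = 20.35 m^2.
The wetted perimeter P = b + 2y = 9.6 + 2*2.12 = 13.84 m.
Hydraulic radius R = A/P = 20.35/13.84 = 1.4705 m.
Velocity V = (1/n)*R^(2/3)*S^(1/2) = (1/0.049)*1.4705^(2/3)*0.0017^(1/2) = 1.0881 m/s.
Discharge Q = A * V = 20.35 * 1.0881 = 22.145 m^3/s.

22.145


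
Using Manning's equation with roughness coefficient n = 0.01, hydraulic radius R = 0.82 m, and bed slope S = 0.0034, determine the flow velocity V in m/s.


Manning's equation gives V = (1/n) * R^(2/3) * S^(1/2).
First, compute R^(2/3) = 0.82^(2/3) = 0.8761.
Next, S^(1/2) = 0.0034^(1/2) = 0.05831.
Then 1/n = 1/0.01 = 100.0.
V = 100.0 * 0.8761 * 0.05831 = 5.1084 m/s.

5.1084


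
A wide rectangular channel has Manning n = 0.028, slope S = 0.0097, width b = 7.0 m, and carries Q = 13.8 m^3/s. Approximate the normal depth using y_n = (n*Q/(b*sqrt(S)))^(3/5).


We use the wide-channel approximation y_n = (n*Q/(b*sqrt(S)))^(3/5).
sqrt(S) = sqrt(0.0097) = 0.098489.
Numerator: n*Q = 0.028 * 13.8 = 0.3864.
Denominator: b*sqrt(S) = 7.0 * 0.098489 = 0.689423.
arg = 0.5605.
y_n = 0.5605^(3/5) = 0.7065 m.

0.7065


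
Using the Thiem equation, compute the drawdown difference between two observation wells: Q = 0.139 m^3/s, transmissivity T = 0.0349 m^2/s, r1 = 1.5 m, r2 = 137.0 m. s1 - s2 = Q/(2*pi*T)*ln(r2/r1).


Thiem equation: s1 - s2 = Q/(2*pi*T) * ln(r2/r1).
ln(r2/r1) = ln(137.0/1.5) = 4.5145.
Q/(2*pi*T) = 0.139 / (2*pi*0.0349) = 0.139 / 0.2193 = 0.6339.
s1 - s2 = 0.6339 * 4.5145 = 2.8617 m.

2.8617


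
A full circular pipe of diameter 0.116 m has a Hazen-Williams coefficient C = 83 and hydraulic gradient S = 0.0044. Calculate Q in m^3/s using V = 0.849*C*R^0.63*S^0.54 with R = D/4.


For a full circular pipe, R = D/4 = 0.116/4 = 0.029 m.
V = 0.849 * 83 * 0.029^0.63 * 0.0044^0.54
  = 0.849 * 83 * 0.107476 * 0.053391
  = 0.4044 m/s.
Pipe area A = pi*D^2/4 = pi*0.116^2/4 = 0.0106 m^2.
Q = A * V = 0.0106 * 0.4044 = 0.0043 m^3/s.

0.0043


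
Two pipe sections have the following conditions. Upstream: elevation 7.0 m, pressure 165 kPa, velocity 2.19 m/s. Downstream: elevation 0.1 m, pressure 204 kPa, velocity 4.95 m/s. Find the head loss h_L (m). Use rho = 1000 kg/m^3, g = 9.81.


Total head at each section: H = z + p/(rho*g) + V^2/(2g).
H1 = 7.0 + 165*1000/(1000*9.81) + 2.19^2/(2*9.81)
   = 7.0 + 16.82 + 0.2444
   = 24.064 m.
H2 = 0.1 + 204*1000/(1000*9.81) + 4.95^2/(2*9.81)
   = 0.1 + 20.795 + 1.2489
   = 22.144 m.
h_L = H1 - H2 = 24.064 - 22.144 = 1.92 m.

1.92


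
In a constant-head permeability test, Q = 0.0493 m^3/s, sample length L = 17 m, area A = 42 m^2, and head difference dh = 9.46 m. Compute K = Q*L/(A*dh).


From K = Q*L / (A*dh):
Numerator: Q*L = 0.0493 * 17 = 0.8381.
Denominator: A*dh = 42 * 9.46 = 397.32.
K = 0.8381 / 397.32 = 0.002109 m/s.

0.002109


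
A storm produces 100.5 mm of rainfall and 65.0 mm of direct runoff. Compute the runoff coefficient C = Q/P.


The runoff coefficient C = runoff depth / rainfall depth.
C = 65.0 / 100.5
  = 0.6468.

0.6468


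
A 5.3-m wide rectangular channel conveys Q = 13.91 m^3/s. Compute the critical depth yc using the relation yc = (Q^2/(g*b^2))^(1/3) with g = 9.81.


Using yc = (Q^2 / (g * b^2))^(1/3):
Q^2 = 13.91^2 = 193.49.
g * b^2 = 9.81 * 5.3^2 = 9.81 * 28.09 = 275.56.
Q^2 / (g*b^2) = 193.49 / 275.56 = 0.7022.
yc = 0.7022^(1/3) = 0.8888 m.

0.8888


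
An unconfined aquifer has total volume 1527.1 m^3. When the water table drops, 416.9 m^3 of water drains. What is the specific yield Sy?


Specific yield Sy = Volume drained / Total volume.
Sy = 416.9 / 1527.1
   = 0.273.

0.273


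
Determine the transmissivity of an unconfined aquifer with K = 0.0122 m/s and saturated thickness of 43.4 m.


Transmissivity is defined as T = K * h.
T = 0.0122 * 43.4
  = 0.5295 m^2/s.

0.5295


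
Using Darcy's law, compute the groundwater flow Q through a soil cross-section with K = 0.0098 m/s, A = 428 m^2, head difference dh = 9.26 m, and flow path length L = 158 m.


Darcy's law: Q = K * A * i, where i = dh/L.
Hydraulic gradient i = 9.26 / 158 = 0.058608.
Q = 0.0098 * 428 * 0.058608
  = 0.2458 m^3/s.

0.2458


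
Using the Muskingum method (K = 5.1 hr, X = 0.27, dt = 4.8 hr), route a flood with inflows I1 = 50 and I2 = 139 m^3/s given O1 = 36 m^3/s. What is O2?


Muskingum coefficients:
denom = 2*K*(1-X) + dt = 2*5.1*(1-0.27) + 4.8 = 12.246.
C0 = (dt - 2*K*X)/denom = (4.8 - 2*5.1*0.27)/12.246 = 0.1671.
C1 = (dt + 2*K*X)/denom = (4.8 + 2*5.1*0.27)/12.246 = 0.6169.
C2 = (2*K*(1-X) - dt)/denom = 0.2161.
O2 = C0*I2 + C1*I1 + C2*O1
   = 0.1671*139 + 0.6169*50 + 0.2161*36
   = 61.84 m^3/s.

61.84


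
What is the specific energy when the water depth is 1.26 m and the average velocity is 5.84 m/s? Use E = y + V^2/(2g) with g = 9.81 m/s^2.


Specific energy E = y + V^2/(2g).
Velocity head = V^2/(2g) = 5.84^2 / (2*9.81) = 34.1056 / 19.62 = 1.7383 m.
E = 1.26 + 1.7383 = 2.9983 m.

2.9983


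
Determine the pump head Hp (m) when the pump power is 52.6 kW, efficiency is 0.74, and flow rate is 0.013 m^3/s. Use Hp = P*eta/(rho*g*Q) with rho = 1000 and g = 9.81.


Pump head formula: Hp = P * eta / (rho * g * Q).
Numerator: P * eta = 52.6 * 1000 * 0.74 = 38924.0 W.
Denominator: rho * g * Q = 1000 * 9.81 * 0.013 = 127.53.
Hp = 38924.0 / 127.53 = 305.21 m.

305.21


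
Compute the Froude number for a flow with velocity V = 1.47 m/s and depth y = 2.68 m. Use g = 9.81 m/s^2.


The Froude number is defined as Fr = V / sqrt(g*y).
g*y = 9.81 * 2.68 = 26.2908.
sqrt(g*y) = sqrt(26.2908) = 5.1275.
Fr = 1.47 / 5.1275 = 0.2867.

0.2867


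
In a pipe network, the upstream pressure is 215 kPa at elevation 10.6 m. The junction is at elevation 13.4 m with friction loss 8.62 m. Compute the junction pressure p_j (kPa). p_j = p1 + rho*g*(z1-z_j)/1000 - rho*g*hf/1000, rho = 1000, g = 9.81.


Junction pressure: p_j = p1 + rho*g*(z1 - z_j)/1000 - rho*g*hf/1000.
Elevation term = 1000*9.81*(10.6 - 13.4)/1000 = -27.468 kPa.
Friction term = 1000*9.81*8.62/1000 = 84.562 kPa.
p_j = 215 + -27.468 - 84.562 = 102.97 kPa.

102.97


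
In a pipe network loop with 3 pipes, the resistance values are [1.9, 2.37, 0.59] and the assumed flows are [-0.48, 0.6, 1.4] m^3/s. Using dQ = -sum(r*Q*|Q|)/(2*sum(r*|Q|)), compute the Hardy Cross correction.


Numerator terms (r*Q*|Q|): 1.9*-0.48*|-0.48| = -0.4378; 2.37*0.6*|0.6| = 0.8532; 0.59*1.4*|1.4| = 1.1564.
Sum of numerator = 1.5718.
Denominator terms (r*|Q|): 1.9*|-0.48| = 0.912; 2.37*|0.6| = 1.422; 0.59*|1.4| = 0.826.
2 * sum of denominator = 2 * 3.16 = 6.32.
dQ = -1.5718 / 6.32 = -0.2487 m^3/s.

-0.2487


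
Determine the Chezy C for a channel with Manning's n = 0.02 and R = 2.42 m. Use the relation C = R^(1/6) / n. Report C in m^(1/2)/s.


The Chezy coefficient relates to Manning's n through C = R^(1/6) / n.
R^(1/6) = 2.42^(1/6) = 1.158695.
C = 1.158695 / 0.02 = 57.93 m^(1/2)/s.

57.93


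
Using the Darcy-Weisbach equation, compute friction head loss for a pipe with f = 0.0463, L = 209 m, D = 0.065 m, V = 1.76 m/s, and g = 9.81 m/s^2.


Darcy-Weisbach equation: h_f = f * (L/D) * V^2/(2g).
f * L/D = 0.0463 * 209/0.065 = 148.8723.
V^2/(2g) = 1.76^2 / (2*9.81) = 3.0976 / 19.62 = 0.1579 m.
h_f = 148.8723 * 0.1579 = 23.504 m.

23.504


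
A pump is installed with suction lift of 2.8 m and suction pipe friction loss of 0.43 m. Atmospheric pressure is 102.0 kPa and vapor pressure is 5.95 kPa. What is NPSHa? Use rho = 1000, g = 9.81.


NPSHa = p_atm/(rho*g) - z_s - hf_s - p_vap/(rho*g).
p_atm/(rho*g) = 102.0*1000 / (1000*9.81) = 10.398 m.
p_vap/(rho*g) = 5.95*1000 / (1000*9.81) = 0.607 m.
NPSHa = 10.398 - 2.8 - 0.43 - 0.607
      = 6.56 m.

6.56


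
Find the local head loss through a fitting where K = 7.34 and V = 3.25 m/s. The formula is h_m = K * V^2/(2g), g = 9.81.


Minor loss formula: h_m = K * V^2/(2g).
V^2 = 3.25^2 = 10.5625.
V^2/(2g) = 10.5625 / 19.62 = 0.5384 m.
h_m = 7.34 * 0.5384 = 3.9515 m.

3.9515


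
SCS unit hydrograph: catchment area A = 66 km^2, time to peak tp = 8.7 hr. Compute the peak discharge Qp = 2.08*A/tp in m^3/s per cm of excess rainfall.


SCS formula: Qp = 2.08 * A / tp.
Qp = 2.08 * 66 / 8.7
   = 137.28 / 8.7
   = 15.78 m^3/s per cm.

15.78


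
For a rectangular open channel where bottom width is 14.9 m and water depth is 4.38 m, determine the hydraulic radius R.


For a rectangular section:
Flow area A = b * y = 14.9 * 4.38 = 65.26 m^2.
Wetted perimeter P = b + 2y = 14.9 + 2*4.38 = 23.66 m.
Hydraulic radius R = A/P = 65.26 / 23.66 = 2.7583 m.

2.7583


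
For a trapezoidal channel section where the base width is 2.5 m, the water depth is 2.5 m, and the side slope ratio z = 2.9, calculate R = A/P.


For a trapezoidal section with side slope z:
A = (b + z*y)*y = (2.5 + 2.9*2.5)*2.5 = 24.375 m^2.
P = b + 2*y*sqrt(1 + z^2) = 2.5 + 2*2.5*sqrt(1 + 2.9^2) = 17.838 m.
R = A/P = 24.375 / 17.838 = 1.3665 m.

1.3665


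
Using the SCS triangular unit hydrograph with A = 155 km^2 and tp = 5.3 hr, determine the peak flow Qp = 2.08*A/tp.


SCS formula: Qp = 2.08 * A / tp.
Qp = 2.08 * 155 / 5.3
   = 322.4 / 5.3
   = 60.83 m^3/s per cm.

60.83


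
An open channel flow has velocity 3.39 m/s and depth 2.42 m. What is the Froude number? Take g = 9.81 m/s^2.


The Froude number is defined as Fr = V / sqrt(g*y).
g*y = 9.81 * 2.42 = 23.7402.
sqrt(g*y) = sqrt(23.7402) = 4.8724.
Fr = 3.39 / 4.8724 = 0.6958.

0.6958


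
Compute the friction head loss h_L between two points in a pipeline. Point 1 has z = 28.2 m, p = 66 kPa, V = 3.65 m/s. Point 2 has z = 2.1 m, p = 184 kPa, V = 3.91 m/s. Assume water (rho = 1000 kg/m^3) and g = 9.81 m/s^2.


Total head at each section: H = z + p/(rho*g) + V^2/(2g).
H1 = 28.2 + 66*1000/(1000*9.81) + 3.65^2/(2*9.81)
   = 28.2 + 6.728 + 0.679
   = 35.607 m.
H2 = 2.1 + 184*1000/(1000*9.81) + 3.91^2/(2*9.81)
   = 2.1 + 18.756 + 0.7792
   = 21.636 m.
h_L = H1 - H2 = 35.607 - 21.636 = 13.971 m.

13.971


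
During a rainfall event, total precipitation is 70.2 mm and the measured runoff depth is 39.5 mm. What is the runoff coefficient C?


The runoff coefficient C = runoff depth / rainfall depth.
C = 39.5 / 70.2
  = 0.5627.

0.5627


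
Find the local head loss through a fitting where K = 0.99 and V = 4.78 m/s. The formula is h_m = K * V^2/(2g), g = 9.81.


Minor loss formula: h_m = K * V^2/(2g).
V^2 = 4.78^2 = 22.8484.
V^2/(2g) = 22.8484 / 19.62 = 1.1645 m.
h_m = 0.99 * 1.1645 = 1.1529 m.

1.1529


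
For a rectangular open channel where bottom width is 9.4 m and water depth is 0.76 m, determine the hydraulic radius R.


For a rectangular section:
Flow area A = b * y = 9.4 * 0.76 = 7.14 m^2.
Wetted perimeter P = b + 2y = 9.4 + 2*0.76 = 10.92 m.
Hydraulic radius R = A/P = 7.14 / 10.92 = 0.6542 m.

0.6542


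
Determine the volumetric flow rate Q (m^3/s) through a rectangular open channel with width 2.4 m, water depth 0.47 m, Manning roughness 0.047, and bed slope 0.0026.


For a rectangular channel, the cross-sectional area A = b * y = 2.4 * 0.47 = 1.13 m^2.
The wetted perimeter P = b + 2y = 2.4 + 2*0.47 = 3.34 m.
Hydraulic radius R = A/P = 1.13/3.34 = 0.3377 m.
Velocity V = (1/n)*R^(2/3)*S^(1/2) = (1/0.047)*0.3377^(2/3)*0.0026^(1/2) = 0.5261 m/s.
Discharge Q = A * V = 1.13 * 0.5261 = 0.593 m^3/s.

0.593


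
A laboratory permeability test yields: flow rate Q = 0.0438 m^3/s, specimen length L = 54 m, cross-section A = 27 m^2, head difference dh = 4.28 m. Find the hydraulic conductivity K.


From K = Q*L / (A*dh):
Numerator: Q*L = 0.0438 * 54 = 2.3652.
Denominator: A*dh = 27 * 4.28 = 115.56.
K = 2.3652 / 115.56 = 0.020467 m/s.

0.020467


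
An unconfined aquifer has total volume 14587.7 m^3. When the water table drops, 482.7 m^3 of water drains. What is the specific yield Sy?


Specific yield Sy = Volume drained / Total volume.
Sy = 482.7 / 14587.7
   = 0.0331.

0.0331


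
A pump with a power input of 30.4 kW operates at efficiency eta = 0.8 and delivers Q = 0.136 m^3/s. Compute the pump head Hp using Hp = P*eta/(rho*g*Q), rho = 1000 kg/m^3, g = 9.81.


Pump head formula: Hp = P * eta / (rho * g * Q).
Numerator: P * eta = 30.4 * 1000 * 0.8 = 24320.0 W.
Denominator: rho * g * Q = 1000 * 9.81 * 0.136 = 1334.16.
Hp = 24320.0 / 1334.16 = 18.23 m.

18.23


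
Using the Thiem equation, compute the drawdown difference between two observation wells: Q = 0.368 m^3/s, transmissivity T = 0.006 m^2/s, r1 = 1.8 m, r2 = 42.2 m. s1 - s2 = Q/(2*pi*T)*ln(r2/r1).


Thiem equation: s1 - s2 = Q/(2*pi*T) * ln(r2/r1).
ln(r2/r1) = ln(42.2/1.8) = 3.1546.
Q/(2*pi*T) = 0.368 / (2*pi*0.006) = 0.368 / 0.0377 = 9.7615.
s1 - s2 = 9.7615 * 3.1546 = 30.794 m.

30.794


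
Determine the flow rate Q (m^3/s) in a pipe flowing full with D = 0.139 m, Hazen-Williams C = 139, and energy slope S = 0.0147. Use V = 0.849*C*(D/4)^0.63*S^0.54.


For a full circular pipe, R = D/4 = 0.139/4 = 0.0348 m.
V = 0.849 * 139 * 0.0348^0.63 * 0.0147^0.54
  = 0.849 * 139 * 0.120449 * 0.102412
  = 1.4557 m/s.
Pipe area A = pi*D^2/4 = pi*0.139^2/4 = 0.0152 m^2.
Q = A * V = 0.0152 * 1.4557 = 0.0221 m^3/s.

0.0221


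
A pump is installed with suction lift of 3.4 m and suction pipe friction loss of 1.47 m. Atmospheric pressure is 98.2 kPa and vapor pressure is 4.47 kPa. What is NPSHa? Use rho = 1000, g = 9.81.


NPSHa = p_atm/(rho*g) - z_s - hf_s - p_vap/(rho*g).
p_atm/(rho*g) = 98.2*1000 / (1000*9.81) = 10.01 m.
p_vap/(rho*g) = 4.47*1000 / (1000*9.81) = 0.456 m.
NPSHa = 10.01 - 3.4 - 1.47 - 0.456
      = 4.68 m.

4.68


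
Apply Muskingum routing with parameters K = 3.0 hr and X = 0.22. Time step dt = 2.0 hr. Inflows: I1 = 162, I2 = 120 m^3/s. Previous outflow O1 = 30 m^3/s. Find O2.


Muskingum coefficients:
denom = 2*K*(1-X) + dt = 2*3.0*(1-0.22) + 2.0 = 6.68.
C0 = (dt - 2*K*X)/denom = (2.0 - 2*3.0*0.22)/6.68 = 0.1018.
C1 = (dt + 2*K*X)/denom = (2.0 + 2*3.0*0.22)/6.68 = 0.497.
C2 = (2*K*(1-X) - dt)/denom = 0.4012.
O2 = C0*I2 + C1*I1 + C2*O1
   = 0.1018*120 + 0.497*162 + 0.4012*30
   = 104.77 m^3/s.

104.77
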